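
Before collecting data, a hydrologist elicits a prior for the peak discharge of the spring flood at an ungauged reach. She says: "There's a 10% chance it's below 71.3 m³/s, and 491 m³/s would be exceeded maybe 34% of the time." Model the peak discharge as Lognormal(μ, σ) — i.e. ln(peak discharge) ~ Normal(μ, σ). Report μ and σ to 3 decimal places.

If T ~ Lognormal(μ,σ) then ln T ~ Normal(μ,σ), so the p-quantile of ln T is μ + z_p·σ.
ln(71.3) = 4.267 and ln(491) = 6.196; z_{0.1} = -1.282, z_{0.66} = 0.4125.
σ = (6.196 − 4.267)/(0.4125 − (-1.282)) = 1.139.
μ = 4.267 − (-1.282)·1.139 = 5.727.

μ ≈ 5.727, σ ≈ 1.139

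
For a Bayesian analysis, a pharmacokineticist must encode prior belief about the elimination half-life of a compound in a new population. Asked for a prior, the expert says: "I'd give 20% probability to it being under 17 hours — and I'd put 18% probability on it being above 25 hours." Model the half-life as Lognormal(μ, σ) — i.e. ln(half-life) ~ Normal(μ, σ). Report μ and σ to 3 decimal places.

If T ~ Lognormal(μ,σ) then ln T ~ Normal(μ,σ), so the p-quantile of ln T is μ + z_p·σ.
ln(17) = 2.833 and ln(25) = 3.219; z_{0.2} = -0.8416, z_{0.82} = 0.9154.
σ = (3.219 − 2.833)/(0.9154 − (-0.8416)) = 0.220.
μ = 2.833 − (-0.8416)·0.220 = 3.018.

μ ≈ 3.018, σ ≈ 0.220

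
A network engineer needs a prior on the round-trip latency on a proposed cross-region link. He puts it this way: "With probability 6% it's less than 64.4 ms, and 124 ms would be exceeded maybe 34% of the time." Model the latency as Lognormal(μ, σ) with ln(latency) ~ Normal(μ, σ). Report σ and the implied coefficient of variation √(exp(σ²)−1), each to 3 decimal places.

If T ~ Lognormal(μ,σ) then ln T ~ Normal(μ,σ), so the p-quantile of ln T is μ + z_p·σ.
ln(64.4) = 4.165 and ln(124) = 4.82; z_{0.06} = -1.555, z_{0.66} = 0.4125.
σ = (4.82 − 4.165)/(0.4125 − (-1.555)) = 0.333.
μ = 4.165 − (-1.555)·0.333 = 4.683.
CV = √(exp(σ²)−1) = √(exp(0.1109)−1) = 0.342.

σ ≈ 0.333, CV ≈ 0.342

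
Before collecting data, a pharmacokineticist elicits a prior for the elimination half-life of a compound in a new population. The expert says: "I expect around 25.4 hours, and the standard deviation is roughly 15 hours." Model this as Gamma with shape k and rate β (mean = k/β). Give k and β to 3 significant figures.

k ≈ 2.87, β ≈ 0.113

For Gamma(k, rate β): mean = k/β, variance = k/β², so CV = 1/√k.
CV = SD/mean = 15/25.4 = 0.5906, hence k = 1/CV² = 2.87.
Then β = k/mean = 2.87/25.4 = 0.113.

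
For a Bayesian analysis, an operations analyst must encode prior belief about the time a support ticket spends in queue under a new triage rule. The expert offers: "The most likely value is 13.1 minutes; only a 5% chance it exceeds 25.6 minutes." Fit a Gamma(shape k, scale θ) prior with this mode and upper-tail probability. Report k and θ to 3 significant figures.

k ≈ 7.18, θ ≈ 2.12

Gamma(k,θ) with k>1 has mode (k−1)θ, so θ = 13.1/(k−1).
Need P(X < 25.6) = 0.95 with θ tied to k this way. Start at k = 2, θ = 13.1: P(X<25.6) ≈ 0.581.
Too low — raise k to concentrate. Iterating converges to k ≈ 7.18.
Then θ = 13.1/(7.18−1) ≈ 2.12.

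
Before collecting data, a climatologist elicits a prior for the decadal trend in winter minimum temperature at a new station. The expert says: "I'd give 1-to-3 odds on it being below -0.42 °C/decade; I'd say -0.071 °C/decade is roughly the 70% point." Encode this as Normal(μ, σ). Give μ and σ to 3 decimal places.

The p-quantile of Normal(μ,σ) is μ + z_p·σ, with z_{0.25} = -0.6745 and z_{0.7} = 0.5244.
Eliminate σ: μ = (z₂·x₁ − z₁·x₂)/(z₂ − z₁) = (0.5244·-0.42 − (-0.6745)·-0.071)/1.199 = -0.224.
Then σ = (x₂ − x₁)/(z₂ − z₁) = (-0.071 − -0.42)/1.199 = 0.291.

μ = -0.224, σ = 0.291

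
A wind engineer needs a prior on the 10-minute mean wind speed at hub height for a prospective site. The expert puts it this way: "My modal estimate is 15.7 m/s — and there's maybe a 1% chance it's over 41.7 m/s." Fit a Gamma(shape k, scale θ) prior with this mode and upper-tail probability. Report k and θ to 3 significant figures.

k ≈ 5.85, θ ≈ 3.23

Gamma(k,θ) with k>1 has mode (k−1)θ, so θ = 15.7/(k−1).
Need P(X < 41.7) = 0.99 with θ tied to k this way. Start at k = 2, θ = 15.7: P(X<41.7) ≈ 0.743.
Too low — raise k to concentrate. Iterating converges to k ≈ 5.85.
Then θ = 15.7/(5.85−1) ≈ 3.23.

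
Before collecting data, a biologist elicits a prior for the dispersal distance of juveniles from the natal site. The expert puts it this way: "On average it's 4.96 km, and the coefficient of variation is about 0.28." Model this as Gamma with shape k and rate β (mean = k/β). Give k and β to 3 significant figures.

For Gamma(k, rate β): mean = k/β, variance = k/β², so CV = 1/√k.
CV = 0.28, hence k = 1/CV² = 12.8.
Then β = k/mean = 12.8/4.96 = 2.57.

k ≈ 12.8, β ≈ 2.57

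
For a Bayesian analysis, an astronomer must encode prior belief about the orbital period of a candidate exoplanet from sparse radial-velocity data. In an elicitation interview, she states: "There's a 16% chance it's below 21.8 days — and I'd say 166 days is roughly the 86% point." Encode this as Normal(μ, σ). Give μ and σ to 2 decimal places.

μ = 90.92, σ = 69.50

For Normal(μ,σ), the p-quantile is μ + z_p·σ. Here z_{0.16} = -0.9945, z_{0.86} = 1.08.
So 21.8 = μ − 0.9945σ and 166 = μ + 1.08σ.
Subtracting: σ = (166 − 21.8)/(1.08 − (-0.9945)) = 69.50.
Then μ = 21.8 − (-0.9945)·69.50 = 90.92.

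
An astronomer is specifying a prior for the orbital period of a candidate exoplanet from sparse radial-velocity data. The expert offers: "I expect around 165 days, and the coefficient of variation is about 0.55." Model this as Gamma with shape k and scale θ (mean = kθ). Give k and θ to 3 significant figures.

For Gamma(k, scale θ): mean = kθ, variance = kθ², so CV = 1/√k.
CV = 0.55, hence k = 1/CV² = 3.31.
Then θ = mean/k = 165/3.31 = 49.9.

k ≈ 3.31, θ ≈ 49.9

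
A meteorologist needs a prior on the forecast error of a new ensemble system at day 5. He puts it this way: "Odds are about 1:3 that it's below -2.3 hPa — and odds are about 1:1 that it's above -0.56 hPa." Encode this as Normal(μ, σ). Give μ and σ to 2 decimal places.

For Normal(μ,σ), the p-quantile is μ + z_p·σ. Here z_{0.25} = -0.6745, z_{0.5} = 0.
So -2.3 = μ − 0.6745σ and -0.56 = μ + 0σ.
Subtracting: σ = (-0.56 − -2.3)/(0 − (-0.6745)) = 2.58.
Then μ = -2.3 − (-0.6745)·2.58 = -0.56.

μ = -0.56, σ = 2.58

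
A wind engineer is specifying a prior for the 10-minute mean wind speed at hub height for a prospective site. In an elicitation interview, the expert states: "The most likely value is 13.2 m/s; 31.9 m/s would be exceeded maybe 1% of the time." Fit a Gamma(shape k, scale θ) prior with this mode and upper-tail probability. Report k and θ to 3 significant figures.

k ≈ 7.07, θ ≈ 2.17

Gamma(k,θ) with k>1 has mode (k−1)θ, so θ = 13.2/(k−1).
Need P(X < 31.9) = 0.99 with θ tied to k this way. Start at k = 2, θ = 13.2: P(X<31.9) ≈ 0.695.
Too low — raise k to concentrate. Iterating converges to k ≈ 7.07.
Then θ = 13.2/(7.07−1) ≈ 2.17.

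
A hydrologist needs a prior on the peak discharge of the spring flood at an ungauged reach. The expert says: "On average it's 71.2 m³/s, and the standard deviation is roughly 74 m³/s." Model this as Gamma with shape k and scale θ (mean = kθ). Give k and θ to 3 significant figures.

k ≈ 0.926, θ ≈ 76.9

For Gamma(k, scale θ): mean = kθ, variance = kθ², so CV = 1/√k.
CV = SD/mean = 74/71.2 = 1.039, hence k = 1/CV² = 0.926.
Then θ = mean/k = 71.2/0.926 = 76.9.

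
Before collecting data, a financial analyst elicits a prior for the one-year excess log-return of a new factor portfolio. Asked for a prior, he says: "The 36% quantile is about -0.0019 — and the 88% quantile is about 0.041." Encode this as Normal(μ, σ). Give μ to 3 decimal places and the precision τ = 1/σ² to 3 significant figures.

For Normal(μ,σ), the p-quantile is μ + z_p·σ. Here z_{0.36} = -0.3585, z_{0.88} = 1.175.
So -0.0019 = μ − 0.3585σ and 0.041 = μ + 1.175σ.
Subtracting: σ = (0.041 − -0.0019)/(1.175 − (-0.3585)) = 0.028.
Then μ = -0.0019 − (-0.3585)·0.028 = 0.008.
Precision τ = 1/σ² = 1/0.02798² = 1280.

μ = 0.008, τ = 1280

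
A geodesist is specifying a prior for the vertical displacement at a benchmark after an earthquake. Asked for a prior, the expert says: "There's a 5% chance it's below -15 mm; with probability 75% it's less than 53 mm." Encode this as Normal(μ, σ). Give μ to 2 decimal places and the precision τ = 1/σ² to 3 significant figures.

μ = 33.22, τ = 0.00116

The p-quantile of Normal(μ,σ) is μ + z_p·σ, with z_{0.05} = -1.645 and z_{0.75} = 0.6745.
Eliminate σ: μ = (z₂·x₁ − z₁·x₂)/(z₂ − z₁) = (0.6745·-15 − (-1.645)·53)/2.319 = 33.22.
Then σ = (x₂ − x₁)/(z₂ − z₁) = (53 − -15)/2.319 = 29.32.
Precision τ = 1/σ² = 1/29.32² = 0.00116.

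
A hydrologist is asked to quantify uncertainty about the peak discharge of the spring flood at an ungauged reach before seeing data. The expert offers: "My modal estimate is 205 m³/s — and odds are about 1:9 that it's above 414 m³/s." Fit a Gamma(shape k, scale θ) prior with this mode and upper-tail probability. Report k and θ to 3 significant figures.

k ≈ 4.88, θ ≈ 52.8

Gamma(k,θ) with k>1 has mode (k−1)θ, so θ = 205/(k−1).
Need P(X < 414) = 0.9 with θ tied to k this way. Start at k = 2, θ = 205: P(X<414) ≈ 0.599.
Too low — raise k to concentrate. Iterating converges to k ≈ 4.88.
Then θ = 205/(4.88−1) ≈ 52.8.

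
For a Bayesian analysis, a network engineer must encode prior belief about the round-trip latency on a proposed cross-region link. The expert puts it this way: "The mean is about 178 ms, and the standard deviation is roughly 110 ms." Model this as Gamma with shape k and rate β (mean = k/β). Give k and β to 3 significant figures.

For Gamma(k, rate β): mean = k/β, variance = k/β², so CV = 1/√k.
CV = SD/mean = 110/178 = 0.618, hence k = 1/CV² = 2.62.
Then β = k/mean = 2.62/178 = 0.0147.

k ≈ 2.62, β ≈ 0.0147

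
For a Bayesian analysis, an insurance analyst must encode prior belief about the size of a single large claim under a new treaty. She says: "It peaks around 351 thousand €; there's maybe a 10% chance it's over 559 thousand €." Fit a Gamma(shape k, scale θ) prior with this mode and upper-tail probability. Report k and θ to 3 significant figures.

k ≈ 9.67, θ ≈ 40.5

Gamma(k,θ) with k>1 has mode (k−1)θ, so θ = 351/(k−1).
Need P(X < 559) = 0.9 with θ tied to k this way. Start at k = 2, θ = 351: P(X<559) ≈ 0.473.
Too low — raise k to concentrate. Iterating converges to k ≈ 9.67.
Then θ = 351/(9.67−1) ≈ 40.5.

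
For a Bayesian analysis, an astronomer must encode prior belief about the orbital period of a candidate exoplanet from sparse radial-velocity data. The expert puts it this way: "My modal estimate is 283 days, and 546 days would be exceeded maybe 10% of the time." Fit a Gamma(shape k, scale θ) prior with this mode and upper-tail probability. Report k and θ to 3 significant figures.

k ≈ 5.43, θ ≈ 63.9

Gamma(k,θ) with k>1 has mode (k−1)θ, so θ = 283/(k−1).
Need P(X < 546) = 0.9 with θ tied to k this way. Start at k = 2, θ = 283: P(X<546) ≈ 0.575.
Too low — raise k to concentrate. Iterating converges to k ≈ 5.43.
Then θ = 283/(5.43−1) ≈ 63.9.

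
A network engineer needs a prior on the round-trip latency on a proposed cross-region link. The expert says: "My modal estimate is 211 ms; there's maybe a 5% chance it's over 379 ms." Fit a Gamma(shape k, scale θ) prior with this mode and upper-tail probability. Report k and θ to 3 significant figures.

Gamma(k,θ) with k>1 has mode (k−1)θ, so θ = 211/(k−1).
Need P(X < 379) = 0.95 with θ tied to k this way. Start at k = 2, θ = 211: P(X<379) ≈ 0.536.
Too low — raise k to concentrate. Iterating converges to k ≈ 9.13.
Then θ = 211/(9.13−1) ≈ 26.

k ≈ 9.13, θ ≈ 26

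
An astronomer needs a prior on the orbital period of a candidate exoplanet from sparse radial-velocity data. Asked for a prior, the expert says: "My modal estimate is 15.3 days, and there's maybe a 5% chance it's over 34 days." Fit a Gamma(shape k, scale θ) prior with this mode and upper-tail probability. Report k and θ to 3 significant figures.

k ≈ 5.31, θ ≈ 3.55

Gamma(k,θ) with k>1 has mode (k−1)θ, so θ = 15.3/(k−1).
Need P(X < 34) = 0.95 with θ tied to k this way. Start at k = 2, θ = 15.3: P(X<34) ≈ 0.651.
Too low — raise k to concentrate. Iterating converges to k ≈ 5.31.
Then θ = 15.3/(5.31−1) ≈ 3.55.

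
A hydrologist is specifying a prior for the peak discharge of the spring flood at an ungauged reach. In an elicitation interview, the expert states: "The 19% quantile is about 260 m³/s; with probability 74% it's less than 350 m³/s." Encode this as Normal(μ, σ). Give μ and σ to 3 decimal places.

The p-quantile of Normal(μ,σ) is μ + z_p·σ, with z_{0.19} = -0.8779 and z_{0.74} = 0.6433.
Eliminate σ: μ = (z₂·x₁ − z₁·x₂)/(z₂ − z₁) = (0.6433·260 − (-0.8779)·350)/1.521 = 311.938.
Then σ = (x₂ − x₁)/(z₂ − z₁) = (350 − 260)/1.521 = 59.162.

μ = 311.938, σ = 59.162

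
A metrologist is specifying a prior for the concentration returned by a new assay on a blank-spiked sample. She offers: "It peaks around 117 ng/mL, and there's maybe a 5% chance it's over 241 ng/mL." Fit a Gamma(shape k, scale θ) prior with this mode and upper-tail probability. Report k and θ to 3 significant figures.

Gamma(k,θ) with k>1 has mode (k−1)θ, so θ = 117/(k−1).
Need P(X < 241) = 0.95 with θ tied to k this way. Start at k = 2, θ = 117: P(X<241) ≈ 0.610.
Too low — raise k to concentrate. Iterating converges to k ≈ 6.3.
Then θ = 117/(6.3−1) ≈ 22.1.

k ≈ 6.3, θ ≈ 22.1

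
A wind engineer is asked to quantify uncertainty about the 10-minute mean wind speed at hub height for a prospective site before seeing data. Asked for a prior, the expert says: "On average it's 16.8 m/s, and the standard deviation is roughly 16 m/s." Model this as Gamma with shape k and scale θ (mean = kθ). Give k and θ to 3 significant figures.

k ≈ 1.1, θ ≈ 15.2

For Gamma(k, scale θ): mean = kθ, variance = kθ², so CV = 1/√k.
CV = SD/mean = 16/16.8 = 0.9524, hence k = 1/CV² = 1.1.
Then θ = mean/k = 16.8/1.1 = 15.2.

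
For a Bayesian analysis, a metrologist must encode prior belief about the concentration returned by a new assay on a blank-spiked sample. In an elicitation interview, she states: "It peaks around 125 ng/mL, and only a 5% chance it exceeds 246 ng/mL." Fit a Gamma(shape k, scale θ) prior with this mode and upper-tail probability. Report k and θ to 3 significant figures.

Gamma(k,θ) with k>1 has mode (k−1)θ, so θ = 125/(k−1).
Need P(X < 246) = 0.95 with θ tied to k this way. Start at k = 2, θ = 125: P(X<246) ≈ 0.585.
Too low — raise k to concentrate. Iterating converges to k ≈ 7.05.
Then θ = 125/(7.05−1) ≈ 20.7.

k ≈ 7.05, θ ≈ 20.7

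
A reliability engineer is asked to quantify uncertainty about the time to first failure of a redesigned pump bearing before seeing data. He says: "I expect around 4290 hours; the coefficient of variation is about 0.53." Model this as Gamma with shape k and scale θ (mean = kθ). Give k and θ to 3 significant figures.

For Gamma(k, scale θ): mean = kθ, variance = kθ², so CV = 1/√k.
CV = 0.53, hence k = 1/CV² = 3.56.
Then θ = mean/k = 4290/3.56 = 1210.

k ≈ 3.56, θ ≈ 1210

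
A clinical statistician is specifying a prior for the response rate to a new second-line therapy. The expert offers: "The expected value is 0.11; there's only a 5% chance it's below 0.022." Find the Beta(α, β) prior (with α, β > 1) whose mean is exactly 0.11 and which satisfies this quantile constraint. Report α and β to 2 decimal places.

α ≈ 2.07, β ≈ 16.77

With mean 0.11 fixed, write α = 0.11s, β = 0.89s where s = α+β.
Need P(θ < 0.022) = 0.05 under Beta(0.11s, 0.89s). Normal approximation: (q−m)/√(m(1−m)/s) ≈ z_{0.05} = -1.64, so s ≈ 0.11·0.89·(-1.64)²/(0.022−0.11)² = 34.2.
At s = 34.2: P(θ<0.022) ≈ 0.009. Adjusting to match 0.05 gives s ≈ 18.84.
So α = 0.11·18.84 ≈ 2.07, β = 0.89·18.84 ≈ 16.77.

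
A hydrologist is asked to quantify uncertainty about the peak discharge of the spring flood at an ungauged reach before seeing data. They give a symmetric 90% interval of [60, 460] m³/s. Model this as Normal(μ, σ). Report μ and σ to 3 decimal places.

A symmetric 90% interval runs μ ± z·σ with z = 1.645.
Half-width = 200, so σ = 200/1.645 = 121.591.
μ is the interval midpoint, 260.000.

μ = 260.000, σ = 121.591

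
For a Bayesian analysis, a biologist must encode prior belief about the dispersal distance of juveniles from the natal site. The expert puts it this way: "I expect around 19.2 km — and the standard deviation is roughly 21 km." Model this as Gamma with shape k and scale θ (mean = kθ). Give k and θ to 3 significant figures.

k ≈ 0.836, θ ≈ 23

For Gamma(k, scale θ): mean = kθ, variance = kθ², so CV = 1/√k.
CV = SD/mean = 21/19.2 = 1.094, hence k = 1/CV² = 0.836.
Then θ = mean/k = 19.2/0.836 = 23.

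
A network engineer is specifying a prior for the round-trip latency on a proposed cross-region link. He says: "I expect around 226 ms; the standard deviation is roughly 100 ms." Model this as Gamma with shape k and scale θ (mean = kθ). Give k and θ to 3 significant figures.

For Gamma(k, scale θ): mean = kθ, variance = kθ², so CV = 1/√k.
CV = SD/mean = 100/226 = 0.4425, hence k = 1/CV² = 5.11.
Then θ = mean/k = 226/5.11 = 44.2.

k ≈ 5.11, θ ≈ 44.2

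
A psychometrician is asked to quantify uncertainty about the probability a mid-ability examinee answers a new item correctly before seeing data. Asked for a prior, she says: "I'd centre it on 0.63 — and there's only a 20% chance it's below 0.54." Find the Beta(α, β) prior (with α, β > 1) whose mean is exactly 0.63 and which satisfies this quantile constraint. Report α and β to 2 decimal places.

α ≈ 12.53, β ≈ 7.36

With mean 0.63 fixed, write α = 0.63s, β = 0.37s where s = α+β.
Need P(θ < 0.54) = 0.2 under Beta(0.63s, 0.37s). Normal approximation: (q−m)/√(m(1−m)/s) ≈ z_{0.2} = -0.842, so s ≈ 0.63·0.37·(-0.842)²/(0.54−0.63)² = 20.4.
At s = 20.4: P(θ<0.54) ≈ 0.197. Adjusting to match 0.2 gives s ≈ 19.89.
So α = 0.63·19.89 ≈ 12.53, β = 0.37·19.89 ≈ 7.36.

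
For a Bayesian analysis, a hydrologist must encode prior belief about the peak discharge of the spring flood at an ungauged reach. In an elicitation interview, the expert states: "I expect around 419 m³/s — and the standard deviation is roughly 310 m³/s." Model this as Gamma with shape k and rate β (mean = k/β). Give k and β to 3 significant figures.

k ≈ 1.83, β ≈ 0.00436

For Gamma(k, rate β): mean = k/β, variance = k/β², so CV = 1/√k.
CV = SD/mean = 310/419 = 0.7399, hence k = 1/CV² = 1.83.
Then β = k/mean = 1.83/419 = 0.00436.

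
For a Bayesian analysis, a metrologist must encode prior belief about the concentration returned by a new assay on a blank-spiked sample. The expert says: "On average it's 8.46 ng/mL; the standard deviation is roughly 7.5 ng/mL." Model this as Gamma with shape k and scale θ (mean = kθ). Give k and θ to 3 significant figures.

For Gamma(k, scale θ): mean = kθ, variance = kθ², so CV = 1/√k.
CV = SD/mean = 7.5/8.46 = 0.8865, hence k = 1/CV² = 1.27.
Then θ = mean/k = 8.46/1.27 = 6.65.

k ≈ 1.27, θ ≈ 6.65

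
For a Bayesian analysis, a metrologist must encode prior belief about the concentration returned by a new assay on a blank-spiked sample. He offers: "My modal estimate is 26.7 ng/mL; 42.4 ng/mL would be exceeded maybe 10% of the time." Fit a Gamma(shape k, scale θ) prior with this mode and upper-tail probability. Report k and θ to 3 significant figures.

k ≈ 9.77, θ ≈ 3.04

Gamma(k,θ) with k>1 has mode (k−1)θ, so θ = 26.7/(k−1).
Need P(X < 42.4) = 0.9 with θ tied to k this way. Start at k = 2, θ = 26.7: P(X<42.4) ≈ 0.471.
Too low — raise k to concentrate. Iterating converges to k ≈ 9.77.
Then θ = 26.7/(9.77−1) ≈ 3.04.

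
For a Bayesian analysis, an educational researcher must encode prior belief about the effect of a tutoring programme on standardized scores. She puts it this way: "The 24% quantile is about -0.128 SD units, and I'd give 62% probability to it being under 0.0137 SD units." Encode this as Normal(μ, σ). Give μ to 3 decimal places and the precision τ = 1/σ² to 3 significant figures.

For Normal(μ,σ), the p-quantile is μ + z_p·σ. Here z_{0.24} = -0.7063, z_{0.62} = 0.3055.
So -0.128 = μ − 0.7063σ and 0.0137 = μ + 0.3055σ.
Subtracting: σ = (0.0137 − -0.128)/(0.3055 − (-0.7063)) = 0.140.
Then μ = -0.128 − (-0.7063)·0.140 = -0.029.
Precision τ = 1/σ² = 1/0.14² = 51.

μ = -0.029, τ = 51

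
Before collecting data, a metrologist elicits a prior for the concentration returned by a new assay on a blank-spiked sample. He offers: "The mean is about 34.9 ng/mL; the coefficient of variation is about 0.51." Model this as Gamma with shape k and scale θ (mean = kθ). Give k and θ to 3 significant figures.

For Gamma(k, scale θ): mean = kθ, variance = kθ², so CV = 1/√k.
CV = 0.51, hence k = 1/CV² = 3.84.
Then θ = mean/k = 34.9/3.84 = 9.08.

k ≈ 3.84, θ ≈ 9.08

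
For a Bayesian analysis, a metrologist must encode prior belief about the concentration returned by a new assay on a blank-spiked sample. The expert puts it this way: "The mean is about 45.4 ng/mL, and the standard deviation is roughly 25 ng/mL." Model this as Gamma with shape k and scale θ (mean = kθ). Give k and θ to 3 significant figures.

For Gamma(k, scale θ): mean = kθ, variance = kθ², so CV = 1/√k.
CV = SD/mean = 25/45.4 = 0.5507, hence k = 1/CV² = 3.3.
Then θ = mean/k = 45.4/3.3 = 13.8.

k ≈ 3.3, θ ≈ 13.8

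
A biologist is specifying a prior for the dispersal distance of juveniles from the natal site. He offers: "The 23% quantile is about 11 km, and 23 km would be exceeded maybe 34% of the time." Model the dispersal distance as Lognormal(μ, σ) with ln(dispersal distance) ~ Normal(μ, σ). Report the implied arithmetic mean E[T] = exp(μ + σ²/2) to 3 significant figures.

E[T] ≈ 21.7 km

If T ~ Lognormal(μ,σ) then ln T ~ Normal(μ,σ), so the p-quantile of ln T is μ + z_p·σ.
ln(11) = 2.398 and ln(23) = 3.135; z_{0.23} = -0.7388, z_{0.66} = 0.4125.
σ = (3.135 − 2.398)/(0.4125 − (-0.7388)) = 0.641.
μ = 2.398 − (-0.7388)·0.641 = 2.871.
E[T] = exp(μ + σ²/2) = exp(2.871 + 0.2052) = 21.7 km.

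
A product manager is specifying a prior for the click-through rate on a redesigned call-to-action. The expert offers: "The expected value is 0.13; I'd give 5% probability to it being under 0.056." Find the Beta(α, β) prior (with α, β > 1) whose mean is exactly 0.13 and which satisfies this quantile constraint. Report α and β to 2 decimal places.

α ≈ 5.33, β ≈ 35.66

With mean 0.13 fixed, write α = 0.13s, β = 0.87s where s = α+β.
Need P(θ < 0.056) = 0.05 under Beta(0.13s, 0.87s). Normal approximation: (q−m)/√(m(1−m)/s) ≈ z_{0.05} = -1.64, so s ≈ 0.13·0.87·(-1.64)²/(0.056−0.13)² = 55.9.
At s = 55.9: P(θ<0.056) ≈ 0.025. Adjusting to match 0.05 gives s ≈ 40.98.
So α = 0.13·40.98 ≈ 5.33, β = 0.87·40.98 ≈ 35.66.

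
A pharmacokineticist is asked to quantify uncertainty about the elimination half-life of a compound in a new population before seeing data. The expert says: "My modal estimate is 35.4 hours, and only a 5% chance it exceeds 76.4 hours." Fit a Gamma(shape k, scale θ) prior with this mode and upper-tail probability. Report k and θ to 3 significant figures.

k ≈ 5.66, θ ≈ 7.6

Gamma(k,θ) with k>1 has mode (k−1)θ, so θ = 35.4/(k−1).
Need P(X < 76.4) = 0.95 with θ tied to k this way. Start at k = 2, θ = 35.4: P(X<76.4) ≈ 0.635.
Too low — raise k to concentrate. Iterating converges to k ≈ 5.66.
Then θ = 35.4/(5.66−1) ≈ 7.6.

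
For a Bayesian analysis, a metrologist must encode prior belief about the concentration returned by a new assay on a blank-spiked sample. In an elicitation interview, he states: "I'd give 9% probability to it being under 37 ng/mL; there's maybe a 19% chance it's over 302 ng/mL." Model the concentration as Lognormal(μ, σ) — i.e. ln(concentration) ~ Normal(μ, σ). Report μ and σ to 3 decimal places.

μ ≈ 4.880, σ ≈ 0.946

If T ~ Lognormal(μ,σ) then ln T ~ Normal(μ,σ), so the p-quantile of ln T is μ + z_p·σ.
ln(37) = 3.611 and ln(302) = 5.71; z_{0.09} = -1.341, z_{0.81} = 0.8779.
σ = (5.71 − 3.611)/(0.8779 − (-1.341)) = 0.946.
μ = 3.611 − (-1.341)·0.946 = 4.880.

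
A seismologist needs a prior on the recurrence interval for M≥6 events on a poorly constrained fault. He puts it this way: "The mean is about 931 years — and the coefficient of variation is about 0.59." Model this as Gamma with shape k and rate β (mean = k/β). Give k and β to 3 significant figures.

k ≈ 2.87, β ≈ 0.00309

For Gamma(k, rate β): mean = k/β, variance = k/β², so CV = 1/√k.
CV = 0.59, hence k = 1/CV² = 2.87.
Then β = k/mean = 2.87/931 = 0.00309.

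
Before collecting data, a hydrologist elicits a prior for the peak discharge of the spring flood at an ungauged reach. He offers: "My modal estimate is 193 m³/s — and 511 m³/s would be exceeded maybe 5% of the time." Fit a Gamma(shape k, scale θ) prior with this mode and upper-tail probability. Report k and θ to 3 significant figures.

k ≈ 3.84, θ ≈ 67.8

Gamma(k,θ) with k>1 has mode (k−1)θ, so θ = 193/(k−1).
Need P(X < 511) = 0.95 with θ tied to k this way. Start at k = 2, θ = 193: P(X<511) ≈ 0.742.
Too low — raise k to concentrate. Iterating converges to k ≈ 3.84.
Then θ = 193/(3.84−1) ≈ 67.8.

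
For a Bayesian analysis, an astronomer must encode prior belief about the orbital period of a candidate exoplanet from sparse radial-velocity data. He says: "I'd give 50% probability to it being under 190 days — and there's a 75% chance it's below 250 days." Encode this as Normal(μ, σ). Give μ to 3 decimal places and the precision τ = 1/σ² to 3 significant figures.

μ = 190.000, τ = 0.000126

For Normal(μ,σ), the p-quantile is μ + z_p·σ. Here z_{0.5} = 0, z_{0.75} = 0.6745.
So 190 = μ + 0σ and 250 = μ + 0.6745σ.
Subtracting: σ = (250 − 190)/(0.6745 − (0)) = 88.956.
Then μ = 190 − (0)·88.956 = 190.000.
Precision τ = 1/σ² = 1/88.96² = 0.000126.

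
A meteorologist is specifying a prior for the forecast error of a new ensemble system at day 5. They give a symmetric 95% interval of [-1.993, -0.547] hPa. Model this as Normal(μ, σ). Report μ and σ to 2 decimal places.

A symmetric 95% interval runs μ ± z·σ with z = 1.96.
Half-width = 0.723, so σ = 0.723/1.96 = 0.37.
μ is the interval midpoint, -1.27.

μ = -1.27, σ = 0.37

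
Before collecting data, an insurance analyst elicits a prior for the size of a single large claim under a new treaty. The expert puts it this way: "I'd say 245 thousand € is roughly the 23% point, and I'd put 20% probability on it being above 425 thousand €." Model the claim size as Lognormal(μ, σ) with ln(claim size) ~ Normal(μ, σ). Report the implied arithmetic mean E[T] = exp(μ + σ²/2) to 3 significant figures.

E[T] ≈ 337 thousand €

If T ~ Lognormal(μ,σ) then ln T ~ Normal(μ,σ), so the p-quantile of ln T is μ + z_p·σ.
ln(245) = 5.501 and ln(425) = 6.052; z_{0.23} = -0.7388, z_{0.8} = 0.8416.
σ = (6.052 − 5.501)/(0.8416 − (-0.7388)) = 0.349.
μ = 5.501 − (-0.7388)·0.349 = 5.759.
E[T] = exp(μ + σ²/2) = exp(5.759 + 0.0607) = 337 thousand €.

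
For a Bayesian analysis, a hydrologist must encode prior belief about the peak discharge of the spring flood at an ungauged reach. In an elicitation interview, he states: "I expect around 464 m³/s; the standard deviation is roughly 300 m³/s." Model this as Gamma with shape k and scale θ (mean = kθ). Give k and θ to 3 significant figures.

k ≈ 2.39, θ ≈ 194

For Gamma(k, scale θ): mean = kθ, variance = kθ², so CV = 1/√k.
CV = SD/mean = 300/464 = 0.6466, hence k = 1/CV² = 2.39.
Then θ = mean/k = 464/2.39 = 194.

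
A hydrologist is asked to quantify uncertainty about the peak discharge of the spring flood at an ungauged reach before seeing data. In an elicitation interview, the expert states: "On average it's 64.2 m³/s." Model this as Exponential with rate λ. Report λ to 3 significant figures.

Exponential mean = 1/λ, so λ = 1/64.2 = 0.0156.

λ ≈ 0.0156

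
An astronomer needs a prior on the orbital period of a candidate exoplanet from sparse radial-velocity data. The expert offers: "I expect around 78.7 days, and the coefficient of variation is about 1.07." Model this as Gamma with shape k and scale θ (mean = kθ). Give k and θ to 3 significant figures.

For Gamma(k, scale θ): mean = kθ, variance = kθ², so CV = 1/√k.
CV = 1.07, hence k = 1/CV² = 0.873.
Then θ = mean/k = 78.7/0.873 = 90.1.

k ≈ 0.873, θ ≈ 90.1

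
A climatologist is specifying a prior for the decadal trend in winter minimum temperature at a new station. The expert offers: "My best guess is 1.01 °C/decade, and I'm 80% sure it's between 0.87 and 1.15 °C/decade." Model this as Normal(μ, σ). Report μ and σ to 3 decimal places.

μ = 1.010, σ = 0.109

A symmetric 80% interval runs μ ± z·σ with z = 1.282.
Half-width = 0.14, so σ = 0.14/1.282 = 0.109.
μ is the stated best guess, 1.010.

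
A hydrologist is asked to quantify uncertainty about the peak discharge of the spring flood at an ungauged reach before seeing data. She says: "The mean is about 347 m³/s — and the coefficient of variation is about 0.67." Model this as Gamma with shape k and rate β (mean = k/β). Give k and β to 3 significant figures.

For Gamma(k, rate β): mean = k/β, variance = k/β², so CV = 1/√k.
CV = 0.67, hence k = 1/CV² = 2.23.
Then β = k/mean = 2.23/347 = 0.00642.

k ≈ 2.23, β ≈ 0.00642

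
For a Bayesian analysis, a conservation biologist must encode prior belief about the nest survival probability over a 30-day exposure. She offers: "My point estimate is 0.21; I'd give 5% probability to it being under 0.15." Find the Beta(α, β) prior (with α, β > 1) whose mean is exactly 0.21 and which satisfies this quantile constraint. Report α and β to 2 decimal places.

With mean 0.21 fixed, write α = 0.21s, β = 0.79s where s = α+β.
Need P(θ < 0.15) = 0.05 under Beta(0.21s, 0.79s). Normal approximation: (q−m)/√(m(1−m)/s) ≈ z_{0.05} = -1.64, so s ≈ 0.21·0.79·(-1.64)²/(0.15−0.21)² = 124.7.
At s = 124.7: P(θ<0.15) ≈ 0.041. Adjusting to match 0.05 gives s ≈ 111.89.
So α = 0.21·111.89 ≈ 23.50, β = 0.79·111.89 ≈ 88.40.

α ≈ 23.50, β ≈ 88.40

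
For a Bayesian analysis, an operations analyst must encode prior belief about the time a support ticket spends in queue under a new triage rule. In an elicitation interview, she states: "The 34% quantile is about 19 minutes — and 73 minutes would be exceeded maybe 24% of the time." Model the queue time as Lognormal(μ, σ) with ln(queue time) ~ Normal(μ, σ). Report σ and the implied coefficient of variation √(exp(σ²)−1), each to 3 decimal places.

If T ~ Lognormal(μ,σ) then ln T ~ Normal(μ,σ), so the p-quantile of ln T is μ + z_p·σ.
ln(19) = 2.944 and ln(73) = 4.29; z_{0.34} = -0.4125, z_{0.76} = 0.7063.
σ = (4.29 − 2.944)/(0.7063 − (-0.4125)) = 1.203.
μ = 2.944 − (-0.4125)·1.203 = 3.441.
CV = √(exp(σ²)−1) = √(exp(1.4475)−1) = 1.803.

σ ≈ 1.203, CV ≈ 1.803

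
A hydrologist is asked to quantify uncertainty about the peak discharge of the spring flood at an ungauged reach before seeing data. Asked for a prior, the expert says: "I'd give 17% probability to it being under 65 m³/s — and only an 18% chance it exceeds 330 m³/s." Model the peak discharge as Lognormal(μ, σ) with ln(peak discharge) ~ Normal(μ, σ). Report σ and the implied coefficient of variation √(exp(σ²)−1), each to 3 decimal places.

σ ≈ 0.869, CV ≈ 1.062

If T ~ Lognormal(μ,σ) then ln T ~ Normal(μ,σ), so the p-quantile of ln T is μ + z_p·σ.
ln(65) = 4.174 and ln(330) = 5.799; z_{0.17} = -0.9542, z_{0.82} = 0.9154.
σ = (5.799 − 4.174)/(0.9154 − (-0.9542)) = 0.869.
μ = 4.174 − (-0.9542)·0.869 = 5.004.
CV = √(exp(σ²)−1) = √(exp(0.7552)−1) = 1.062.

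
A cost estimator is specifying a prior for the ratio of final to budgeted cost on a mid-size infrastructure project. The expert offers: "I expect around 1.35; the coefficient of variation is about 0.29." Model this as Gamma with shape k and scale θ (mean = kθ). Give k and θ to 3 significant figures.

k ≈ 11.9, θ ≈ 0.114

For Gamma(k, scale θ): mean = kθ, variance = kθ², so CV = 1/√k.
CV = 0.29, hence k = 1/CV² = 11.9.
Then θ = mean/k = 1.35/11.9 = 0.114.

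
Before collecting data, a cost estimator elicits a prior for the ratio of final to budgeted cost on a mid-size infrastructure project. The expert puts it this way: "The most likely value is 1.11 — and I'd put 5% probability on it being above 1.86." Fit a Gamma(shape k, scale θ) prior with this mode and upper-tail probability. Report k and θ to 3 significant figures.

Gamma(k,θ) with k>1 has mode (k−1)θ, so θ = 1.11/(k−1).
Need P(X < 1.86) = 0.95 with θ tied to k this way. Start at k = 2, θ = 1.11: P(X<1.86) ≈ 0.499.
Too low — raise k to concentrate. Iterating converges to k ≈ 11.5.
Then θ = 1.11/(11.5−1) ≈ 0.106.

k ≈ 11.5, θ ≈ 0.106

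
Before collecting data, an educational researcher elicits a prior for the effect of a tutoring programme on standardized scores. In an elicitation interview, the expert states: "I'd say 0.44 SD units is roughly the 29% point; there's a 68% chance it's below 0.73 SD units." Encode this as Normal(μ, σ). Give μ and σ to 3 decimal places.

The p-quantile of Normal(μ,σ) is μ + z_p·σ, with z_{0.29} = -0.5534 and z_{0.68} = 0.4677.
Eliminate σ: μ = (z₂·x₁ − z₁·x₂)/(z₂ − z₁) = (0.4677·0.44 − (-0.5534)·0.73)/1.021 = 0.597.
Then σ = (x₂ − x₁)/(z₂ − z₁) = (0.73 − 0.44)/1.021 = 0.284.

μ = 0.597, σ = 0.284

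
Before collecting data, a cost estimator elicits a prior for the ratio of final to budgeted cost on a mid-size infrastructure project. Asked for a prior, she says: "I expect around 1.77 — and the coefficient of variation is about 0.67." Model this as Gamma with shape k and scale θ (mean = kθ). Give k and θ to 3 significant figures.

k ≈ 2.23, θ ≈ 0.795

For Gamma(k, scale θ): mean = kθ, variance = kθ², so CV = 1/√k.
CV = 0.67, hence k = 1/CV² = 2.23.
Then θ = mean/k = 1.77/2.23 = 0.795.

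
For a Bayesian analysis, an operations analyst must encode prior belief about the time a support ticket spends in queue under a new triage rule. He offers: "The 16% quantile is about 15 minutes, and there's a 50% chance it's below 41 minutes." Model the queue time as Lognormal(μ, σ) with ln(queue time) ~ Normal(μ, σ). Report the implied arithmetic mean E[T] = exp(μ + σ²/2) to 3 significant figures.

E[T] ≈ 68.4 minutes

If T ~ Lognormal(μ,σ) then ln T ~ Normal(μ,σ), so the p-quantile of ln T is μ + z_p·σ.
ln(15) = 2.708 and ln(41) = 3.714; z_{0.16} = -0.9945, z_{0.5} = 0.
σ = (3.714 − 2.708)/(0 − (-0.9945)) = 1.011.
μ = 2.708 − (-0.9945)·1.011 = 3.714.
E[T] = exp(μ + σ²/2) = exp(3.714 + 0.5112) = 68.4 minutes.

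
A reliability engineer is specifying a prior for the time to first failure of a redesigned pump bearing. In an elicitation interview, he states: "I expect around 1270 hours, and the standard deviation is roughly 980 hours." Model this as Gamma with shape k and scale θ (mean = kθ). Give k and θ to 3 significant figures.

k ≈ 1.68, θ ≈ 756

For Gamma(k, scale θ): mean = kθ, variance = kθ², so CV = 1/√k.
CV = SD/mean = 980/1270 = 0.7717, hence k = 1/CV² = 1.68.
Then θ = mean/k = 1270/1.68 = 756.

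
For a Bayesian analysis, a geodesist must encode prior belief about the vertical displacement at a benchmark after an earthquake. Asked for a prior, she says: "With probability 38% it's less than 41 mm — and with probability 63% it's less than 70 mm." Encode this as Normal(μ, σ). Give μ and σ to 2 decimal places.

For Normal(μ,σ), the p-quantile is μ + z_p·σ. Here z_{0.38} = -0.3055, z_{0.63} = 0.3319.
So 41 = μ − 0.3055σ and 70 = μ + 0.3319σ.
Subtracting: σ = (70 − 41)/(0.3319 − (-0.3055)) = 45.50.
Then μ = 41 − (-0.3055)·45.50 = 54.90.

μ = 54.90, σ = 45.50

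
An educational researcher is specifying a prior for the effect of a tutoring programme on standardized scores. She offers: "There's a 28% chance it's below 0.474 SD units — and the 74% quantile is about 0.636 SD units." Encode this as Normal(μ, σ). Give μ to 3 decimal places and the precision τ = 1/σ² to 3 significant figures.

μ = 0.551, τ = 57.3

For Normal(μ,σ), the p-quantile is μ + z_p·σ. Here z_{0.28} = -0.5828, z_{0.74} = 0.6433.
So 0.474 = μ − 0.5828σ and 0.636 = μ + 0.6433σ.
Subtracting: σ = (0.636 − 0.474)/(0.6433 − (-0.5828)) = 0.132.
Then μ = 0.474 − (-0.5828)·0.132 = 0.551.
Precision τ = 1/σ² = 1/0.1321² = 57.3.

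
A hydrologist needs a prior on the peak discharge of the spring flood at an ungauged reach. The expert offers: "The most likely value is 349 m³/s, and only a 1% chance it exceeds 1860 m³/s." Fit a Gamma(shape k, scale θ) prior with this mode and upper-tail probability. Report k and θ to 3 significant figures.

Gamma(k,θ) with k>1 has mode (k−1)θ, so θ = 349/(k−1).
Need P(X < 1860) = 0.99 with θ tied to k this way. Start at k = 2, θ = 349: P(X<1860) ≈ 0.969.
Too low — raise k to concentrate. Iterating converges to k ≈ 2.37.
Then θ = 349/(2.37−1) ≈ 254.

k ≈ 2.37, θ ≈ 254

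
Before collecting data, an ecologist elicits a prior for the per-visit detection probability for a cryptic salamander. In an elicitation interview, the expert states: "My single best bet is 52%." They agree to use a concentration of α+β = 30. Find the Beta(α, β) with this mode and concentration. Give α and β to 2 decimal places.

α = 15.56, β = 14.44

For α,β > 1 the Beta mode is (α−1)/(α+β−2). With α+β = 30, the mode is (α−1)/28.
Set (α−1)/28 = 0.52 → α = 1 + 0.52·28 = 15.56.
β = 30 − α = 14.44.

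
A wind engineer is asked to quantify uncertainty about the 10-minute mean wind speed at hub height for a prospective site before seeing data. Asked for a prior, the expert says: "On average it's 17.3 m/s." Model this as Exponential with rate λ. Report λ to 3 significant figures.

λ ≈ 0.0578

Exponential mean = 1/λ, so λ = 1/17.3 = 0.0578.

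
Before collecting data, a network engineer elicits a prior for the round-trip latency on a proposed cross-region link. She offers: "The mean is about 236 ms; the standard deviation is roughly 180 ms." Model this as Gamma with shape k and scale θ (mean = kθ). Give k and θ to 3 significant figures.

For Gamma(k, scale θ): mean = kθ, variance = kθ², so CV = 1/√k.
CV = SD/mean = 180/236 = 0.7627, hence k = 1/CV² = 1.72.
Then θ = mean/k = 236/1.72 = 137.

k ≈ 1.72, θ ≈ 137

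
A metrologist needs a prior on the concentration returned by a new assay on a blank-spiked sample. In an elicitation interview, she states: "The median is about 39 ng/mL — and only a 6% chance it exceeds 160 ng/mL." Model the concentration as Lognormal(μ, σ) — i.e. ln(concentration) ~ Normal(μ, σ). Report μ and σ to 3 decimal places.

μ ≈ 3.664, σ ≈ 0.908

If T ~ Lognormal(μ,σ) then ln T ~ Normal(μ,σ), so the p-quantile of ln T is μ + z_p·σ.
ln(39) = 3.664 and ln(160) = 5.075; z_{0.5} = 0, z_{0.94} = 1.555.
σ = (5.075 − 3.664)/(1.555 − (0)) = 0.908.
μ = 3.664 − (0)·0.908 = 3.664.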